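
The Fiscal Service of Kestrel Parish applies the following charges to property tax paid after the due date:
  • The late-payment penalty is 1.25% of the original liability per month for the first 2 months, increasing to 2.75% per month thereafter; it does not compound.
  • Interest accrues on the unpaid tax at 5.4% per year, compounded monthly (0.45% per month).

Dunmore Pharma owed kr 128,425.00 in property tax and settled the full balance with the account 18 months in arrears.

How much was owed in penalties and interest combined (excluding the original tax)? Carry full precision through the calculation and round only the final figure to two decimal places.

kr 70,527.66

Penalty, months 1–2: 2 × 1.25% × kr 128,425.00 = kr 3,210.63…
Penalty, months 3–18: 16 × 2.75% × kr 128,425.00 = kr 56,507.00
Interest: kr 128,425.00 × ((1 + 0.0045)^18 − 1) = kr 128,425.00 × 0.0841739… = kr 10,810.0304…
Penalties + interest = kr 59,717.6250 + kr 10,810.0304… = kr 70,527.66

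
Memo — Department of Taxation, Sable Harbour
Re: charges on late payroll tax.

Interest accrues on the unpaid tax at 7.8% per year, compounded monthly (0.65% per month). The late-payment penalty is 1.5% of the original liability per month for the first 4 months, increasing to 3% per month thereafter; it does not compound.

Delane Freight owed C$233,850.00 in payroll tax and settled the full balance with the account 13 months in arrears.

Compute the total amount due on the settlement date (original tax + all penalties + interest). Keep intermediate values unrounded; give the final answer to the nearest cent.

C$331,570.15

Penalty, months 1–4: 4 × 1.5% × C$233,850.00 = C$14,031.00
Penalty, months 5–13: 9 × 3% × C$233,850.00 = C$63,139.50
Interest: C$233,850.00 × ((1 + 0.0065)^13 − 1) = C$233,850.00 × 0.0878753… = C$20,549.6469…
Total = C$233,850.00 + C$77,170.5000 + C$20,549.6469… = C$331,570.15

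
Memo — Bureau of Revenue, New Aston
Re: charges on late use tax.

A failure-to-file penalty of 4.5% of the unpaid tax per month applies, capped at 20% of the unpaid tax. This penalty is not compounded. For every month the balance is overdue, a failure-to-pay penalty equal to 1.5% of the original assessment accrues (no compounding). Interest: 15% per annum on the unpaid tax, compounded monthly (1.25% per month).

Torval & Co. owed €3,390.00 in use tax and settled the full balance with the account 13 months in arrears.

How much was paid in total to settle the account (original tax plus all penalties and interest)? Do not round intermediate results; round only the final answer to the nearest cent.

Failure-to-file: 13 × 4.5% × €3,390.00 = €1,983.15, capped at 20% × €3,390.00 = €678.00
Failure-to-pay penalty: 13 × 1.5% × €3,390.00 = €661.05
Interest: €3,390.00 × ((1 + 0.0125)^13 − 1) = €3,390.00 × 0.1752639… = €594.1448…
Total = €3,390.00 + €1,339.0500 + €594.1448… = €5,323.19

€5,323.19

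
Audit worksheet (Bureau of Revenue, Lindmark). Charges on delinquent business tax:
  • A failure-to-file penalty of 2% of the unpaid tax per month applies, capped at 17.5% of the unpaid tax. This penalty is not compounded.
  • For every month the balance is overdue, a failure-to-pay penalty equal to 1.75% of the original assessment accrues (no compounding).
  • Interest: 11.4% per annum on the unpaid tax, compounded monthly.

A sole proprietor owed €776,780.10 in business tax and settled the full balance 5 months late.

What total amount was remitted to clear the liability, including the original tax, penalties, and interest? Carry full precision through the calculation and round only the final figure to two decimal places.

Failure-to-file: 5 × 2% × €776,780.10 = €77,678.01 (under the 17.5% cap)
Failure-to-pay penalty = 1.75% × €776,780.10 × 5 mo = €67,968.26…
Interest (11.4%/yr ÷ 12 = 0.95%/month): €776,780.10 × ((1 + 0.0095)^5 − 1) = €37,604.7904…
Total = €776,780.10 + €145,646.2688… + €37,604.7904… = €960,031.16

€960,031.16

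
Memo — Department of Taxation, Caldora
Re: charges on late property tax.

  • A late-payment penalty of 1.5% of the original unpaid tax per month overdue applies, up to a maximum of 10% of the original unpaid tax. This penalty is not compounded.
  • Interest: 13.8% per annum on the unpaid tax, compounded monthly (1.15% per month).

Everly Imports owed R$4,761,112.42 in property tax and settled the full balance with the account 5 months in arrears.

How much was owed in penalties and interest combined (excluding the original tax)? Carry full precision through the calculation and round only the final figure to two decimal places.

Penalty: 5 × 1.5% × R$4,761,112.42 = R$357,083.43… (below the 10% cap of R$476,111.24…)
Interest: R$4,761,112.42 × ((1 + 0.0115)^5 − 1) = R$4,761,112.42 × 0.0588378… = R$280,133.3632…
Penalties + interest = R$357,083.4315 + R$280,133.3632… = R$637,216.79

R$637,216.79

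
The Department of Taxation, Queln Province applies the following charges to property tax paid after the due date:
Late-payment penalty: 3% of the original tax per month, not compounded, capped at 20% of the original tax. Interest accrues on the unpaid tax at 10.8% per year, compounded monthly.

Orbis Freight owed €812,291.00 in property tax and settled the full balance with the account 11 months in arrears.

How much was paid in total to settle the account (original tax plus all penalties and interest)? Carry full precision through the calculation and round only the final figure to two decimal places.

Penalty (uncapped): 11 × 3% × €812,291.00 = €268,056.03; cap = 20% × €812,291.00 = €162,458.20 → penalty = €162,458.20
Interest (10.8%/yr ÷ 12 = 0.9%/month): €812,291.00 × ((1 + 0.009)^11 − 1) = €84,135.0529…
Total = €812,291.00 + €162,458.2000 + €84,135.0529… = €1,058,884.25

€1,058,884.25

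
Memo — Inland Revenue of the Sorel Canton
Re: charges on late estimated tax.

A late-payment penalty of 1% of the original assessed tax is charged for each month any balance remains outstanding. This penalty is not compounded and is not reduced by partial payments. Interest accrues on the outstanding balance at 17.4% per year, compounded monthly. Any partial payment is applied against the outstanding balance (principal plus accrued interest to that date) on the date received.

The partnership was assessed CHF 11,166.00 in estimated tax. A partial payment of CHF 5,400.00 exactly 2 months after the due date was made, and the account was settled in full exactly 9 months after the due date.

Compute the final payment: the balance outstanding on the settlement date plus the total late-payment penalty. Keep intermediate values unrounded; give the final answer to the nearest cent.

CHF 7,743.01

Monthly rate = 17.4% ÷ 12 = 1.45%
Balance at month 2: CHF 11,166.0000 × (1 + 0.0145)^2 = CHF 11,492.1617…
After CHF 5,400.00 payment: CHF 11,492.1617… − CHF 5,400.00 = CHF 6,092.1617…
Balance at month 9: CHF 6,092.1617… × (1 + 0.0145)^7 = CHF 6,738.0740…
Penalty: 9 × 1% × CHF 11,166.00 = CHF 1,004.94
Final settlement = outstanding balance + penalty = CHF 6,738.0740… + CHF 1,004.94 = CHF 7,743.01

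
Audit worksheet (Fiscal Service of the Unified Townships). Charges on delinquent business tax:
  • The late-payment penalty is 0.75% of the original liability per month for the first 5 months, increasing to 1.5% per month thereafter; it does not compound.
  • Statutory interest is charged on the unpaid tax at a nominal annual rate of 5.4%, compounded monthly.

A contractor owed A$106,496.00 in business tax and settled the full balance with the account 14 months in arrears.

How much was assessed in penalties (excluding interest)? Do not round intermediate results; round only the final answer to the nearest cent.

A$18,370.56

Penalty, months 1–5: 5 × 0.75% × A$106,496.00 = A$3,993.60
Penalty, months 6–14: 9 × 1.5% × A$106,496.00 = A$14,376.96
Total penalty = A$3,993.60 + A$14,376.96 = A$18,370.56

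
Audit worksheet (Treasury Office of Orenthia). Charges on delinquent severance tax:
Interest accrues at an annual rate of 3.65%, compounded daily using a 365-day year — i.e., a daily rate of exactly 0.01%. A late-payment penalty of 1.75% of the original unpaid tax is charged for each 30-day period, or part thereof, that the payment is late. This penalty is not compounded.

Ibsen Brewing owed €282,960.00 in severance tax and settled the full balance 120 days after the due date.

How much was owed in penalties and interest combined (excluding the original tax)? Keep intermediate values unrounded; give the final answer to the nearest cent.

Penalty periods: ⌈120/30⌉ = 4; penalty = 4 × 1.75% × €282,960.00 = €19,807.20
Interest: €282,960.00 × ((1 + 0.0001)^120 − 1) = €282,960.00 × 0.01207168… = €3,415.8030…
Penalties + interest = €19,807.2000 + €3,415.8030… = €23,223.00

€23,223.00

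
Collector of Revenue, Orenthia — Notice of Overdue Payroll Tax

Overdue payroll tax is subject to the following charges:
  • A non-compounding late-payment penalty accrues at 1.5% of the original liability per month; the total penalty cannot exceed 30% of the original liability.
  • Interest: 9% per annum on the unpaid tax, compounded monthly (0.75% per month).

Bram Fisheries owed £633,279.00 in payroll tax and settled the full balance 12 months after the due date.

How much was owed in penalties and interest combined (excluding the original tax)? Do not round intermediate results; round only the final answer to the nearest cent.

£173,396.16

Penalty: 12 × 1.5% × £633,279.00 = £113,990.22 (below the 30% cap of £189,983.70)
Interest: £633,279.00 × ((1 + 0.0075)^12 − 1) = £633,279.00 × 0.0938069… = £59,405.9384…
Penalties + interest = £113,990.2200 + £59,405.9384… = £173,396.16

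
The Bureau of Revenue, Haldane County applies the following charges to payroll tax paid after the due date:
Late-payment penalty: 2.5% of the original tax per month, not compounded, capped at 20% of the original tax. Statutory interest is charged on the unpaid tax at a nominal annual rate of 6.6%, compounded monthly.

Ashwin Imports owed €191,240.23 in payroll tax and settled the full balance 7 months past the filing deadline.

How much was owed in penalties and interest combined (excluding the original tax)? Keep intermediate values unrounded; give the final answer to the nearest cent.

Penalty: 7 × 2.5% × €191,240.23 = €33,467.04… (below the 20% cap of €38,248.05…)
Interest (6.6%/yr ÷ 12 = 0.55%/month): €191,240.23 × ((1 + 0.0055)^7 − 1) = €7,485.3540…
Penalties + interest = €33,467.0403… + €7,485.3540… = €40,952.39

€40,952.39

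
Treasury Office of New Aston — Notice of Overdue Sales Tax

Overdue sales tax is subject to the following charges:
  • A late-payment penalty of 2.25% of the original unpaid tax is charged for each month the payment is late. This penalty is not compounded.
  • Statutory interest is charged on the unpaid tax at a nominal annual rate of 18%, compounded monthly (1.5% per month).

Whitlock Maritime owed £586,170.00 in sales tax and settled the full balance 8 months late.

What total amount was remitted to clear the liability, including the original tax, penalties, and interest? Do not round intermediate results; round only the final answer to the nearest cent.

£765,826.76

Late-payment penalty = 2.25% × £586,170.00 × 8 mo = £105,510.60
Interest: £586,170.00 × ((1 + 0.015)^8 − 1) = £586,170.00 × 0.1264926… = £74,146.1595…
Total = £586,170.00 + £105,510.6000 + £74,146.1595… = £765,826.76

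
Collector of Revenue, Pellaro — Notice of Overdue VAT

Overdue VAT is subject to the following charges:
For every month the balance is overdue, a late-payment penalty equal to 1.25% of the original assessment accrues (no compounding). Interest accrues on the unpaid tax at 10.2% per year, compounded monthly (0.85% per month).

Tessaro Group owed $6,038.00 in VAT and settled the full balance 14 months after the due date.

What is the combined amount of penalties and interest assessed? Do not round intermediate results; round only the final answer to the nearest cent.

$1,816.25

Late-payment penalty: 14 × 1.25% × $6,038.00 = $1,056.65
Interest: $6,038.00 × ((1 + 0.0085)^14 − 1) = $6,038.00 × 0.1258036… = $759.6022…
Penalties + interest = $1,056.6500 + $759.6022… = $1,816.25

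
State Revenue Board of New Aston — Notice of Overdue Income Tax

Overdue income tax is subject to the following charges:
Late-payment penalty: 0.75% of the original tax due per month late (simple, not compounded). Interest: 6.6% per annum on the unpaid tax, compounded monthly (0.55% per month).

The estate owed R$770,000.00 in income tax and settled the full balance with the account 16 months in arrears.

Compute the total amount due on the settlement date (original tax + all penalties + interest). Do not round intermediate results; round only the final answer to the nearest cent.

Late-payment penalty = 0.75% × R$770,000.00 × 16 mo = R$92,400.00
Interest: R$770,000.00 × ((1 + 0.0055)^16 − 1) = R$770,000.00 × 0.0917249… = R$70,628.1404…
Total = R$770,000.00 + R$92,400.0000 + R$70,628.1404… = R$933,028.14

R$933,028.14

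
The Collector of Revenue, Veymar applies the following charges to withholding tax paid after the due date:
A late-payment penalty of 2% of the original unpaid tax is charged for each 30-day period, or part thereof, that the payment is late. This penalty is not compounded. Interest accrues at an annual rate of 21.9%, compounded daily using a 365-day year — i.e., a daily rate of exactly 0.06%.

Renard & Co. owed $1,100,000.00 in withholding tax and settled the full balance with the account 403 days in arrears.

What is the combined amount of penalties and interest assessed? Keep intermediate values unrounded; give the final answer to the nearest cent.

$608,791.83

Penalty periods: ⌈403/30⌉ = 14; penalty = 14 × 2% × $1,100,000.00 = $308,000.00
Interest: $1,100,000.00 × ((1 + 0.0006)^403 − 1) = $1,100,000.00 × 0.27344712… = $300,791.8289…
Penalties + interest = $308,000.0000 + $300,791.8289… = $608,791.83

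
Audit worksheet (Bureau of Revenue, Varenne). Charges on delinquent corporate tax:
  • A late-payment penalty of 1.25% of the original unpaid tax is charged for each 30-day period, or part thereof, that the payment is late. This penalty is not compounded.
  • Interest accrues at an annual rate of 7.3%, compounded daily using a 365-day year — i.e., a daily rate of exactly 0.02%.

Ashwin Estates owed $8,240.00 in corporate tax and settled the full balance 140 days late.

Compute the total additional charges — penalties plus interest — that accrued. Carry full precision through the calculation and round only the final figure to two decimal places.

Penalty periods: ⌈140/30⌉ = 5; penalty = 5 × 1.25% × $8,240.00 = $515.00
Interest: $8,240.00 × ((1 + 0.0002)^140 − 1) = $8,240.00 × 0.02839281… = $233.9567…
Penalties + interest = $515.0000 + $233.9567… = $748.96

$748.96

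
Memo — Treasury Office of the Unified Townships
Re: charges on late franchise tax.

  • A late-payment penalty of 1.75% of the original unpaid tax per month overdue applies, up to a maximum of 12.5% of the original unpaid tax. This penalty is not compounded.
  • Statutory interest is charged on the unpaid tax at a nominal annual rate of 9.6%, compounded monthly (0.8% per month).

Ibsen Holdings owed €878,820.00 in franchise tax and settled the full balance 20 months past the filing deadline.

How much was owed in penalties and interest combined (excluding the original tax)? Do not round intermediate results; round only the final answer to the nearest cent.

Penalty (uncapped): 20 × 1.75% × €878,820.00 = €307,587.00; cap = 12.5% × €878,820.00 = €109,852.50 → penalty = €109,852.50
Interest: €878,820.00 × ((1 + 0.008)^20 − 1) = €878,820.00 × 0.1727640… = €151,828.4967…
Penalties + interest = €109,852.5000 + €151,828.4967… = €261,681.00

€261,681.00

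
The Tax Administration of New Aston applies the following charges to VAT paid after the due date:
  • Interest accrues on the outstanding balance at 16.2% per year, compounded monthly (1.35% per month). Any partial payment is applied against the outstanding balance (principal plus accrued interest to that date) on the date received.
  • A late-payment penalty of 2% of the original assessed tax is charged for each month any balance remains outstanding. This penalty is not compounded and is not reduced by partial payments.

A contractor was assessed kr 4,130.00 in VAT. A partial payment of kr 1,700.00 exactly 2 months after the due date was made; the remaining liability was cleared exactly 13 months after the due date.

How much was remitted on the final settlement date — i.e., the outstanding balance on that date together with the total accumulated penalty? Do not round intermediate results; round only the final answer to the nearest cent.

Balance at month 2: kr 4,130.0000 × (1 + 0.0135)^2 = kr 4,242.2627…
After kr 1,700.00 payment: kr 4,242.2627… − kr 1,700.00 = kr 2,542.2627…
Balance at month 13: kr 2,542.2627… × (1 + 0.0135)^11 = kr 2,946.3322…
Penalty: 13 × 2% × kr 4,130.00 = kr 1,073.80
Final settlement = outstanding balance + penalty = kr 2,946.3322… + kr 1,073.80 = kr 4,020.13

kr 4,020.13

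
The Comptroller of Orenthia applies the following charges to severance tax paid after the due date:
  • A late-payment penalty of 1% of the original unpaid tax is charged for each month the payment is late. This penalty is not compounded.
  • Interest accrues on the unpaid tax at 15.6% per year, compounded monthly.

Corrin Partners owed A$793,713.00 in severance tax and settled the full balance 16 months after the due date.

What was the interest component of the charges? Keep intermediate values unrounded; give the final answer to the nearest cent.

A$182,207.90

Interest (15.6%/yr ÷ 12 = 1.3%/month): A$793,713.00 × ((1 + 0.013)^16 − 1) = A$182,207.9011…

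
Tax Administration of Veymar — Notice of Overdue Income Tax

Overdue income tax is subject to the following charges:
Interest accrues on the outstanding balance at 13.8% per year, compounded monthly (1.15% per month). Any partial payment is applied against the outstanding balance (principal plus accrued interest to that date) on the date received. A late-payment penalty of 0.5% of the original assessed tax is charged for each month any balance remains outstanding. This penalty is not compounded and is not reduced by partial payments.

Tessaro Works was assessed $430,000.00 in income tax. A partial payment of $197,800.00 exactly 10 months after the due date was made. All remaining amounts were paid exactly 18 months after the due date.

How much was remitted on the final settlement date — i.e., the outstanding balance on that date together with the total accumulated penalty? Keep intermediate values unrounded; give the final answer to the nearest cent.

$350,221.00

Balance at month 10: $430,000.0000 × (1 + 0.0115)^10 = $482,089.1160…
After $197,800.00 payment: $482,089.1160… − $197,800.00 = $284,289.1160…
Balance at month 18: $284,289.1160… × (1 + 0.0115)^8 = $311,521.0012…
Penalty: 18 × 0.5% × $430,000.00 = $38,700.00
Final settlement = outstanding balance + penalty = $311,521.0012… + $38,700.00 = $350,221.00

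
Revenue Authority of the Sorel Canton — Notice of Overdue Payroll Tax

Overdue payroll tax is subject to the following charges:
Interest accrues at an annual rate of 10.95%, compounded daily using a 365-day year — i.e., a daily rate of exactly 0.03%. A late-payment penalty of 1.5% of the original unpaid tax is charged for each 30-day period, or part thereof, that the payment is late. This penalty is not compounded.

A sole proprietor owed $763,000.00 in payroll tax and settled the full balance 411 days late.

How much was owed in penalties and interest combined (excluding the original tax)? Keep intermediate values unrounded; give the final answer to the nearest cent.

$260,337.75

Penalty periods: ⌈411/30⌉ = 14; penalty = 14 × 1.5% × $763,000.00 = $160,230.00
Interest: $763,000.00 × ((1 + 0.0003)^411 − 1) = $763,000.00 × 0.13120282… = $100,107.7513…
Penalties + interest = $160,230.0000 + $100,107.7513… = $260,337.75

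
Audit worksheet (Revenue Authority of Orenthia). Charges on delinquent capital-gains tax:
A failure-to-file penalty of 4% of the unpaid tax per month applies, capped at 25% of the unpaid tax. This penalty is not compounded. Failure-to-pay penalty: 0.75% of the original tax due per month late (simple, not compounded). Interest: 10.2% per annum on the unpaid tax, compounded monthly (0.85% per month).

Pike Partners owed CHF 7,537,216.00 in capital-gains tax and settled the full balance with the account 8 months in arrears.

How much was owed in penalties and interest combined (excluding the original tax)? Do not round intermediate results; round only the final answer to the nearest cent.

CHF 2,864,577.42

Failure-to-file: 8 × 4% × CHF 7,537,216.00 = CHF 2,411,909.12, capped at 25% × CHF 7,537,216.00 = CHF 1,884,304.00
Failure-to-pay penalty: 8 × 0.75% × CHF 7,537,216.00 = CHF 452,232.96
Interest: CHF 7,537,216.00 × ((1 + 0.0085)^8 − 1) = CHF 7,537,216.00 × 0.0700578… = CHF 528,040.4613…
Penalties + interest = CHF 2,336,536.9600 + CHF 528,040.4613… = CHF 2,864,577.42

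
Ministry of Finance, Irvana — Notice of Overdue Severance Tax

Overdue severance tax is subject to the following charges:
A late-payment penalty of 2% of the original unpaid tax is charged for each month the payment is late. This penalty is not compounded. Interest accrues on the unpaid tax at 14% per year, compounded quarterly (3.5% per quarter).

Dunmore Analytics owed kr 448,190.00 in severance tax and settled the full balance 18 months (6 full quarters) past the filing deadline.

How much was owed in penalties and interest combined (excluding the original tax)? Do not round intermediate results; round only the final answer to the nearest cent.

Late-payment penalty: 18 × 2% × kr 448,190.00 = kr 161,348.40
Interest: kr 448,190.00 × ((1 + 0.035)^6 − 1) = kr 448,190.00 × 0.2292553… = kr 102,749.9447…
Penalties + interest = kr 161,348.4000 + kr 102,749.9447… = kr 264,098.34

kr 264,098.34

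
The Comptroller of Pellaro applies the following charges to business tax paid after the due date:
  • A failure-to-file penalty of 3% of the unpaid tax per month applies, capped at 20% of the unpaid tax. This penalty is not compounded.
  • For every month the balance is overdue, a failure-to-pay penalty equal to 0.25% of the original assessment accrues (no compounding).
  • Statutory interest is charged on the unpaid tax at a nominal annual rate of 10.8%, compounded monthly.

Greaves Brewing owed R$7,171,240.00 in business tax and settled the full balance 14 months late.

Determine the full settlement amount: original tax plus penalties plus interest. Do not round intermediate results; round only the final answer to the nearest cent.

Failure-to-file: 14 × 3% × R$7,171,240.00 = R$3,011,920.80, capped at 20% × R$7,171,240.00 = R$1,434,248.00
Failure-to-pay penalty = 0.25% × R$7,171,240.00 × 14 mo = R$250,993.40
Interest (10.8%/yr ÷ 12 = 0.9%/month): R$7,171,240.00 × ((1 + 0.009)^14 − 1) = R$958,386.3385…
Total = R$7,171,240.00 + R$1,685,241.4000 + R$958,386.3385… = R$9,814,867.74

R$9,814,867.74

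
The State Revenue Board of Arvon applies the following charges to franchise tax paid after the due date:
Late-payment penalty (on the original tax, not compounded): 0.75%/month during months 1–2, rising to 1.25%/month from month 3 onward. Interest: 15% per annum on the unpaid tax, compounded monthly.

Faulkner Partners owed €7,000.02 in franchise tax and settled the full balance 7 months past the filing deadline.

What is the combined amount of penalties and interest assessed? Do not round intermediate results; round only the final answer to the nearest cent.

Penalty, months 1–2: 2 × 0.75% × €7,000.02 = €105.00…
Penalty, months 3–7: 5 × 1.25% × €7,000.02 = €437.50…
Interest (15%/yr ÷ 12 = 1.25%/month): €7,000.02 × ((1 + 0.0125)^7 − 1) = €635.9551…
Penalties + interest = €542.5016… + €635.9551… = €1,178.46

€1,178.46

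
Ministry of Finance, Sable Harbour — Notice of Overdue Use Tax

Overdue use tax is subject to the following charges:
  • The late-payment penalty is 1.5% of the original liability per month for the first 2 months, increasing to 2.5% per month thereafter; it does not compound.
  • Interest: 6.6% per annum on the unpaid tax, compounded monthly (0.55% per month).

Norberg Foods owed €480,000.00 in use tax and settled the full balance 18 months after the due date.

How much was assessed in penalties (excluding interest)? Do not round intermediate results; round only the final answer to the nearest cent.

Penalty, months 1–2: 2 × 1.5% × €480,000.00 = €14,400.00
Penalty, months 3–18: 16 × 2.5% × €480,000.00 = €192,000.00
Total penalty = €14,400.00 + €192,000.00 = €206,400.00

€206,400.00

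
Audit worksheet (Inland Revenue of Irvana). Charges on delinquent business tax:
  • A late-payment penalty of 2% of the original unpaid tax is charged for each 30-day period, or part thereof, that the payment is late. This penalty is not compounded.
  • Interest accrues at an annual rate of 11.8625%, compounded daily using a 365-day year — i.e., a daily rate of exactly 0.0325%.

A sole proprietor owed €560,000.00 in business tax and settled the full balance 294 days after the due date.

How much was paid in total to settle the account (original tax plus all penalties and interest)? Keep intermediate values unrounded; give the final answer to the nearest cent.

Penalty periods: ⌈294/30⌉ = 10; penalty = 10 × 2% × €560,000.00 = €112,000.00
Interest: €560,000.00 × ((1 + 0.000325)^294 − 1) = €560,000.00 × 0.10024675… = €56,138.1823…
Total = €560,000.00 + €112,000.0000 + €56,138.1823… = €728,138.18

€728,138.18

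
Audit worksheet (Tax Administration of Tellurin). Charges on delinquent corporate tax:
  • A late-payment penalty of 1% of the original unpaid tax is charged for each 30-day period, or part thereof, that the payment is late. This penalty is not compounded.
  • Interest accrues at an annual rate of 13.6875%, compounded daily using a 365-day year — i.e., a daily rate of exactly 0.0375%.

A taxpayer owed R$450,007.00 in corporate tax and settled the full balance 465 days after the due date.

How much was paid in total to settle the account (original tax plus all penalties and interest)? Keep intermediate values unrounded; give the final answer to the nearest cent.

Penalty periods: ⌈465/30⌉ = 16; penalty = 16 × 1% × R$450,007.00 = R$72,001.12
Interest: R$450,007.00 × ((1 + 0.000375)^465 − 1) = R$450,007.00 × 0.19046301… = R$85,709.6863…
Total = R$450,007.00 + R$72,001.1200 + R$85,709.6863… = R$607,717.81

R$607,717.81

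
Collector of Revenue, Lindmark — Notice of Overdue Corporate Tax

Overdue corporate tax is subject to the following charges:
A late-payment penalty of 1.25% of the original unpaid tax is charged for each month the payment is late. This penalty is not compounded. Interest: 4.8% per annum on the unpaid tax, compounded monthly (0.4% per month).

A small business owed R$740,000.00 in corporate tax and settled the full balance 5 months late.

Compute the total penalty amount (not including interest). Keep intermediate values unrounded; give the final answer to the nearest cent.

Late-payment penalty: 5 × 1.25% × R$740,000.00 = R$46,250.00

R$46,250.00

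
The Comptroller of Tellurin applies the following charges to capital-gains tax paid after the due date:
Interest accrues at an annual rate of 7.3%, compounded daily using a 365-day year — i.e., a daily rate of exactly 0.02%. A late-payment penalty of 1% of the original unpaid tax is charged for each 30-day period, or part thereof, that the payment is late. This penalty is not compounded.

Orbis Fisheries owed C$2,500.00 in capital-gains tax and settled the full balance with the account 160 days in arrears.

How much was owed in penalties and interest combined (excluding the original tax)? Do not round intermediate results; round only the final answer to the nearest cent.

Penalty periods: ⌈160/30⌉ = 6; penalty = 6 × 1% × C$2,500.00 = C$150.00
Interest: C$2,500.00 × ((1 + 0.0002)^160 − 1) = C$2,500.00 × 0.03251420… = C$81.2855…
Penalties + interest = C$150.0000 + C$81.2855… = C$231.29

C$231.29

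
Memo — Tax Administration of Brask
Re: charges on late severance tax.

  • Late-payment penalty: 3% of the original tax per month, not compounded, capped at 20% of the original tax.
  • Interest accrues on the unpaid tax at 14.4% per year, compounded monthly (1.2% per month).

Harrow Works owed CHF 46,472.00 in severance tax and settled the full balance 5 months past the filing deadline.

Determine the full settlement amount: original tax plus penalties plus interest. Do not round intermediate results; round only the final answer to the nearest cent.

Penalty: 5 × 3% × CHF 46,472.00 = CHF 6,970.80 (below the 20% cap of CHF 9,294.40)
Interest: CHF 46,472.00 × ((1 + 0.012)^5 − 1) = CHF 46,472.00 × 0.0614574… = CHF 2,856.0475…
Total = CHF 46,472.00 + CHF 6,970.8000 + CHF 2,856.0475… = CHF 56,298.85

CHF 56,298.85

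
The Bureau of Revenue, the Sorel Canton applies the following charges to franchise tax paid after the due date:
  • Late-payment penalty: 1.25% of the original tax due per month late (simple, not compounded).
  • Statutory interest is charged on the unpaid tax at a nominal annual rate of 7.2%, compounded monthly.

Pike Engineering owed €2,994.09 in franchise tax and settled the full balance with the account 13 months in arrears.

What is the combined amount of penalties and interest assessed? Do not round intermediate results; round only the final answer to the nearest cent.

€728.67

Late-payment penalty = 1.25% × €2,994.09 × 13 mo = €486.54…
Interest (7.2%/yr ÷ 12 = 0.6%/month): €2,994.09 × ((1 + 0.006)^13 − 1) = €242.1342…
Penalties + interest = €486.5396… + €242.1342… = €728.67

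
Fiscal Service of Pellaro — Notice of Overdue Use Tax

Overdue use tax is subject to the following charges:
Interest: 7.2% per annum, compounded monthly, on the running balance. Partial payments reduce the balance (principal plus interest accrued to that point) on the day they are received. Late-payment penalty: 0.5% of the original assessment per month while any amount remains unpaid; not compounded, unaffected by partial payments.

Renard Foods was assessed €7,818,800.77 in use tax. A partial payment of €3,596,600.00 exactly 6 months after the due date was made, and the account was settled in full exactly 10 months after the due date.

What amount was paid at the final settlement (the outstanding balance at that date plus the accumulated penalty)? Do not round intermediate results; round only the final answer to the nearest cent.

Monthly rate = 7.2% ÷ 12 = 0.6%
Balance at month 6: €7,818,800.7700 × (1 + 0.006)^6 = €8,104,533.6797…
After €3,596,600.00 payment: €8,104,533.6797… − €3,596,600.00 = €4,507,933.6797…
Balance at month 10: €4,507,933.6797… × (1 + 0.006)^4 = €4,617,101.7024…
Penalty: 10 × 0.5% × €7,818,800.77 = €390,940.04…
Final settlement = outstanding balance + penalty = €4,617,101.7024… + €390,940.04… = €5,008,041.74

€5,008,041.74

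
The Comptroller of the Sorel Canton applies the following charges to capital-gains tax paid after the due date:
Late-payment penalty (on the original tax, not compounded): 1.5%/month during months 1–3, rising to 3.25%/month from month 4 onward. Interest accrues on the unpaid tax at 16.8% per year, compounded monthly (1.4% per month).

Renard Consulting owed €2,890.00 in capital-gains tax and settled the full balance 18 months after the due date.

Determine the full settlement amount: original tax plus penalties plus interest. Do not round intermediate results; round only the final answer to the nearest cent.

€5,250.69

Penalty, months 1–3: 3 × 1.5% × €2,890.00 = €130.05
Penalty, months 4–18: 15 × 3.25% × €2,890.00 = €1,408.88…
Interest: €2,890.00 × ((1 + 0.014)^18 − 1) = €2,890.00 × 0.2843494… = €821.7698…
Total = €2,890.00 + €1,538.9250 + €821.7698… = €5,250.69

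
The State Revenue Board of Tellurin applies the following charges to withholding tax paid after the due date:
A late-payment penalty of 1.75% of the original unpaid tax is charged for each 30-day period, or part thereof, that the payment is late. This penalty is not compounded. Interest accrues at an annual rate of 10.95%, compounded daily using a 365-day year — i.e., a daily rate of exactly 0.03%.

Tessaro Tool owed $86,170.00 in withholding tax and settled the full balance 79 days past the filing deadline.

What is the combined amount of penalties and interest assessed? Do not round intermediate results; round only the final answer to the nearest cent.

Penalty periods: ⌈79/30⌉ = 3; penalty = 3 × 1.75% × $86,170.00 = $4,523.93…
Interest: $86,170.00 × ((1 + 0.0003)^79 − 1) = $86,170.00 × 0.02397944… = $2,066.3081…
Penalties + interest = $4,523.9250 + $2,066.3081… = $6,590.23

$6,590.23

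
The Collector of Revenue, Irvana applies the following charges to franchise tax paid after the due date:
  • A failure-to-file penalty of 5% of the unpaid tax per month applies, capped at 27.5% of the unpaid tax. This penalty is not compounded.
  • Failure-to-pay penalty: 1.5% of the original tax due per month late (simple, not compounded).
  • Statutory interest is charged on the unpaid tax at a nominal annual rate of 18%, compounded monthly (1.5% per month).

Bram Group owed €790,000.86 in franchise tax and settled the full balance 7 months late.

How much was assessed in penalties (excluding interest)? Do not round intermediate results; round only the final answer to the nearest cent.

€300,200.33

Failure-to-file: 7 × 5% × €790,000.86 = €276,500.30…, capped at 27.5% × €790,000.86 = €217,250.24…
Failure-to-pay penalty: 7 × 1.5% × €790,000.86 = €82,950.09…
Total penalty = €217,250.24… + €82,950.09… = €300,200.33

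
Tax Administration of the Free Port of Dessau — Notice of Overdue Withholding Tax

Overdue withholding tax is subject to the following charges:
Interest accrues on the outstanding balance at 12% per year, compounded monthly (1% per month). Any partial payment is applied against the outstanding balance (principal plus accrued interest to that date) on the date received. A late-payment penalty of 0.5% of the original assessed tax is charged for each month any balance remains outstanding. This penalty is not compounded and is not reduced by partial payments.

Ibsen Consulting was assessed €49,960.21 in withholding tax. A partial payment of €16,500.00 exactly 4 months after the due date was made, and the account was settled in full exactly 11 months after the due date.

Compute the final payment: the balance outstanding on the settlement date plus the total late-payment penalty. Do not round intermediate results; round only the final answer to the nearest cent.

Balance at month 4: €49,960.2100 × (1 + 0.01)^4 = €51,988.7949…
After €16,500.00 payment: €51,988.7949… − €16,500.00 = €35,488.7949…
Balance at month 11: €35,488.7949… × (1 + 0.01)^7 = €38,048.7916…
Penalty: 11 × 0.5% × €49,960.21 = €2,747.81…
Final settlement = outstanding balance + penalty = €38,048.7916… + €2,747.81… = €40,796.60

€40,796.60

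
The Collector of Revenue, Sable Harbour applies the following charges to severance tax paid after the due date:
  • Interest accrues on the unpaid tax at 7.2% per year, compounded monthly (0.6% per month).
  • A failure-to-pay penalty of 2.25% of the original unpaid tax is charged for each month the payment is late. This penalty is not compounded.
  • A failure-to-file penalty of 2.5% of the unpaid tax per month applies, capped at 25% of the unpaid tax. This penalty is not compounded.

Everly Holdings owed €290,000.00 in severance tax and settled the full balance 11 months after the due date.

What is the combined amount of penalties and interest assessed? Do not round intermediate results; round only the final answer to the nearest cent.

Failure-to-file: 11 × 2.5% × €290,000.00 = €79,750.00, capped at 25% × €290,000.00 = €72,500.00
Failure-to-pay penalty = 2.25% × €290,000.00 × 11 mo = €71,775.00
Interest: €290,000.00 × ((1 + 0.006)^11 − 1) = €290,000.00 × 0.0680161… = €19,724.6607…
Penalties + interest = €144,275.0000 + €19,724.6607… = €163,999.66

€163,999.66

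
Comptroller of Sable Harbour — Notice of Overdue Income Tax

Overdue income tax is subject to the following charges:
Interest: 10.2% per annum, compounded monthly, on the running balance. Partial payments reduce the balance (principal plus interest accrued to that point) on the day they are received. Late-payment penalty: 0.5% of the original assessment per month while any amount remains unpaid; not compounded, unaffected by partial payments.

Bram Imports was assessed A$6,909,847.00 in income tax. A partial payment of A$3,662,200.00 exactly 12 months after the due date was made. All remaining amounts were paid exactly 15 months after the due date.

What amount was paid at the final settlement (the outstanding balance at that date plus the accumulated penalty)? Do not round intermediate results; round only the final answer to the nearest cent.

Monthly rate = 10.2% ÷ 12 = 0.85%
Balance at month 12: A$6,909,847.0000 × (1 + 0.0085)^12 = A$7,648,552.6714…
After A$3,662,200.00 payment: A$7,648,552.6714… − A$3,662,200.00 = A$3,986,352.6714…
Balance at month 15: A$3,986,352.6714… × (1 + 0.0085)^3 = A$4,088,871.1546…
Penalty: 15 × 0.5% × A$6,909,847.00 = A$518,238.53…
Final settlement = outstanding balance + penalty = A$4,088,871.1546… + A$518,238.53… = A$4,607,109.68

A$4,607,109.68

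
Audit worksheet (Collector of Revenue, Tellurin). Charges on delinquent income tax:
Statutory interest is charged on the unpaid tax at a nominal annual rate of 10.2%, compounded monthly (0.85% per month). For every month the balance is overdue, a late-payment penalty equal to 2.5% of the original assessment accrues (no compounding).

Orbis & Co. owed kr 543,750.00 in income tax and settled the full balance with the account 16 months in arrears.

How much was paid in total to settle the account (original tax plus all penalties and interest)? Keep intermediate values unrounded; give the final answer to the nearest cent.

kr 840,106.59

Late-payment penalty = 2.5% × kr 543,750.00 × 16 mo = kr 217,500.00
Interest: kr 543,750.00 × ((1 + 0.0085)^16 − 1) = kr 543,750.00 × 0.1450236… = kr 78,856.5865…
Total = kr 543,750.00 + kr 217,500.0000 + kr 78,856.5865… = kr 840,106.59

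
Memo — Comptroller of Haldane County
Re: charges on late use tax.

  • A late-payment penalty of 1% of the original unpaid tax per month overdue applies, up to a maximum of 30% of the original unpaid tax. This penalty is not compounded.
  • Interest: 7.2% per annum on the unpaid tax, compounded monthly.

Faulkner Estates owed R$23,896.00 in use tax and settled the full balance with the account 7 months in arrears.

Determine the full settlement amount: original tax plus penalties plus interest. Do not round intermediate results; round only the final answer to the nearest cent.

Penalty: 7 × 1% × R$23,896.00 = R$1,672.72 (below the 30% cap of R$7,168.80)
Interest (7.2%/yr ÷ 12 = 0.6%/month): R$23,896.00 × ((1 + 0.006)^7 − 1) = R$1,021.8791…
Total = R$23,896.00 + R$1,672.7200 + R$1,021.8791… = R$26,590.60

R$26,590.60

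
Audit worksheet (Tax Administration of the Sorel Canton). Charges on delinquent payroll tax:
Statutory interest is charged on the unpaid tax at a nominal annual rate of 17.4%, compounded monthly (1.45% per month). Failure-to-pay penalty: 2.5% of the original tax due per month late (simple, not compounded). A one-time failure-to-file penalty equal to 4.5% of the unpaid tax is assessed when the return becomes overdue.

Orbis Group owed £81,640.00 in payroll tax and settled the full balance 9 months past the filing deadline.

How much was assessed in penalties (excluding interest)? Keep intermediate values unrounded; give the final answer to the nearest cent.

Failure-to-file penalty: 4.5% × £81,640.00 = £3,673.80
Failure-to-pay penalty = 2.5% × £81,640.00 × 9 mo = £18,369.00
Total penalty = £3,673.80 + £18,369.00 = £22,042.80

£22,042.80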